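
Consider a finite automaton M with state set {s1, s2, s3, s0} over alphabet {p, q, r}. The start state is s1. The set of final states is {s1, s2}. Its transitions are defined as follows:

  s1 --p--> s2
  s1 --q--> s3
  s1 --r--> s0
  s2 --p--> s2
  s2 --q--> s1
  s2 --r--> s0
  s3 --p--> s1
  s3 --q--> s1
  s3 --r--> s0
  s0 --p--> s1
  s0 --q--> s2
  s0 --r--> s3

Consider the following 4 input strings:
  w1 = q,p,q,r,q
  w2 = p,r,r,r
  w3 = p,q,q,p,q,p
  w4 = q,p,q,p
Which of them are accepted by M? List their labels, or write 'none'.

w1: Trace: s1 -q-> s3 -p-> s1 -q-> s3 -r-> s0 -q-> s2  → end s2, accepted
w2: Trace: s1 -p-> s2 -r-> s0 -r-> s3 -r-> s0  → end s0, rejected
w3: Trace: s1 -p-> s2 -q-> s1 -q-> s3 -p-> s1 -q-> s3 -p-> s1  → end s1, accepted
w4: Trace: s1 -q-> s3 -p-> s1 -q-> s3 -p-> s1  → end s1, accepted

w1, w3, w4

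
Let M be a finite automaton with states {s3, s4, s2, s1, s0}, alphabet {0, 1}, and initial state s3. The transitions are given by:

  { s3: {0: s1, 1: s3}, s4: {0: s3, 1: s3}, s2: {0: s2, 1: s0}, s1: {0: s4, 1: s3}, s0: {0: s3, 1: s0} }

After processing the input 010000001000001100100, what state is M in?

s4

Trace: s3 -0-> s1 -1-> s3 -0-> s1 -0-> s4 -0-> s3 -0-> s1 -0-> s4 -0-> s3 -1-> s3 -0-> s1 -0-> s4 -0-> s3 -0-> s1 -0-> s4 -1-> s3 -1-> s3 -0-> s1 -0-> s4 -1-> s3 -0-> s1 -0-> s4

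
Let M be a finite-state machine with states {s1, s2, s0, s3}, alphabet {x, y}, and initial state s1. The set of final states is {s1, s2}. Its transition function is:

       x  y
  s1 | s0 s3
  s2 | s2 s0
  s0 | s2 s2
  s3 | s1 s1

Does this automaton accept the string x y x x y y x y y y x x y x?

start at s1
read 'x': s1 → s0
read 'y': s0 → s2
read 'x': s2 → s2
read 'x': s2 → s2
read 'y': s2 → s0
read 'y': s0 → s2
read 'x': s2 → s2
read 'y': s2 → s0
read 'y': s0 → s2
read 'y': s2 → s0
read 'x': s0 → s2
read 'x': s2 → s2
read 'y': s2 → s0
read 'x': s0 → s2
End state s2 is accepting.

Yes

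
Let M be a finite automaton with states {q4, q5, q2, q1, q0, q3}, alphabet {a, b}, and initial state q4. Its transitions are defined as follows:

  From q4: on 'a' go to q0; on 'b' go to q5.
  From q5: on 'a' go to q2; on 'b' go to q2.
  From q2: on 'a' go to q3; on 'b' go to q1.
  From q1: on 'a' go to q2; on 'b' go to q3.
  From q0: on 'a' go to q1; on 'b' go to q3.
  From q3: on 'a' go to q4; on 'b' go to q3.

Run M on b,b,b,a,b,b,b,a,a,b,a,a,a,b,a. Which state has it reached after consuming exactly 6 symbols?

q4 → q5 → q2 → q1 → q2 → q1 → q3
After 6 symbols: q3.

q3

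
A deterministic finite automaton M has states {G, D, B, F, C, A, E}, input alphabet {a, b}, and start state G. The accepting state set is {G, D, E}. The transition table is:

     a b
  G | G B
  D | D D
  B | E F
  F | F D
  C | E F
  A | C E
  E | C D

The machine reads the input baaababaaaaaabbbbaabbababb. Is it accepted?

Trace: G -b-> B -a-> E -a-> C -a-> E -b-> D -a-> D -b-> D -a-> D -a-> D -a-> D -a-> D -a-> D -a-> D -b-> D -b-> D -b-> D -b-> D -a-> D -a-> D -b-> D -b-> D -a-> D -b-> D -a-> D -b-> D -b-> D
End state D is accepting.

Yes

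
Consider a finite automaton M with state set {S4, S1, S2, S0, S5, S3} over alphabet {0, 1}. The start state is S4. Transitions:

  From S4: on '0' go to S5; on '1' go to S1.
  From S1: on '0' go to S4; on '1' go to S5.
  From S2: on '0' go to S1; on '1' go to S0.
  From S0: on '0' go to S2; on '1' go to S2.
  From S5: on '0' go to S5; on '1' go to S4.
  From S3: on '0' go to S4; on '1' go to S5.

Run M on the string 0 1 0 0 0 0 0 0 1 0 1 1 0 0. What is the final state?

S5

S4 → S5 → S4 → S5 → S5 → S5 → S5 → S5 → S5 → S4 → S5 → S4 → S1 → S4 → S5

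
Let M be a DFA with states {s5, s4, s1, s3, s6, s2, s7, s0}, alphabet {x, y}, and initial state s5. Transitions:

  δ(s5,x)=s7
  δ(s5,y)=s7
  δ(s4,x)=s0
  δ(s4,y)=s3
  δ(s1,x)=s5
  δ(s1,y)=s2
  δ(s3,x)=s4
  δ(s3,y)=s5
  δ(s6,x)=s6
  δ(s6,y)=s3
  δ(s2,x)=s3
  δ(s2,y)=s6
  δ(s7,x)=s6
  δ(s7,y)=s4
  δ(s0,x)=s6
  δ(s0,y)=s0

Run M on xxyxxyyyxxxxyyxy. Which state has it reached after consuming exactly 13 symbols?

start at s5
read 'x': s5 → s7
read 'x': s7 → s6
read 'y': s6 → s3
read 'x': s3 → s4
read 'x': s4 → s0
read 'y': s0 → s0
read 'y': s0 → s0
read 'y': s0 → s0
read 'x': s0 → s6
read 'x': s6 → s6
read 'x': s6 → s6
read 'x': s6 → s6
read 'y': s6 → s3
After 13 symbols: s3.

s3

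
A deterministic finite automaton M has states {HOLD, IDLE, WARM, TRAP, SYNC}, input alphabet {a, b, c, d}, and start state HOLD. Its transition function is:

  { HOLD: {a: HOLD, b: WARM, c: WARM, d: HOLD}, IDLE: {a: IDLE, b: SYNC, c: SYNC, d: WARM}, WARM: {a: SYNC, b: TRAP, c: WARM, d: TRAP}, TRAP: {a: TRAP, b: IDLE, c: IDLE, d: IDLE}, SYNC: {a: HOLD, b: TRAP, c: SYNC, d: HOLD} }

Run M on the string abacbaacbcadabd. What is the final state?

TRAP

HOLD → HOLD → WARM → SYNC → SYNC → TRAP → TRAP → TRAP → IDLE → SYNC → SYNC → HOLD → HOLD → HOLD → WARM → TRAP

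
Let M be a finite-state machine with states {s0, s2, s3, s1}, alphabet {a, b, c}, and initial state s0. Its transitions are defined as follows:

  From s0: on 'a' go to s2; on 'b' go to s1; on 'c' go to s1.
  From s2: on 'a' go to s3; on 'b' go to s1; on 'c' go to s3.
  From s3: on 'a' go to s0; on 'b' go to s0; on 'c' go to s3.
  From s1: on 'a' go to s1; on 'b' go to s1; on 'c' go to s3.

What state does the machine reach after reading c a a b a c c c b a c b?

start at s0
read 'c': s0 → s1
read 'a': s1 → s1
read 'a': s1 → s1
read 'b': s1 → s1
read 'a': s1 → s1
read 'c': s1 → s3
read 'c': s3 → s3
read 'c': s3 → s3
read 'b': s3 → s0
read 'a': s0 → s2
read 'c': s2 → s3
read 'b': s3 → s0

s0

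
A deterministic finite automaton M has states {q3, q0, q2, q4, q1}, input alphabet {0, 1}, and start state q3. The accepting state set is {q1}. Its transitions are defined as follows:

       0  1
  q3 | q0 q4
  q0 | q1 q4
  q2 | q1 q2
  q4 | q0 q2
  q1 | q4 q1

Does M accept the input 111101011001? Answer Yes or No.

No

q3 → q4 → q2 → q2 → q2 → q1 → q1 → q4 → q2 → q2 → q1 → q4 → q2
End state q2 is not accepting.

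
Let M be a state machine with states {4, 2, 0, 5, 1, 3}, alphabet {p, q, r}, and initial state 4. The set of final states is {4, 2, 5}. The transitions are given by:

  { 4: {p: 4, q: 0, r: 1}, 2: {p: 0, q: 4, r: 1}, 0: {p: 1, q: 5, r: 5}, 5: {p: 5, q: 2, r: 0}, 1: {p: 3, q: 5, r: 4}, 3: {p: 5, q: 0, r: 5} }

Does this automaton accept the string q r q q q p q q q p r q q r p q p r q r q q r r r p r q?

Yes

start at 4
read 'q': 4 → 0
read 'r': 0 → 5
read 'q': 5 → 2
read 'q': 2 → 4
read 'q': 4 → 0
read 'p': 0 → 1
read 'q': 1 → 5
read 'q': 5 → 2
read 'q': 2 → 4
read 'p': 4 → 4
read 'r': 4 → 1
read 'q': 1 → 5
read 'q': 5 → 2
read 'r': 2 → 1
read 'p': 1 → 3
read 'q': 3 → 0
read 'p': 0 → 1
read 'r': 1 → 4
read 'q': 4 → 0
read 'r': 0 → 5
read 'q': 5 → 2
read 'q': 2 → 4
read 'r': 4 → 1
read 'r': 1 → 4
read 'r': 4 → 1
read 'p': 1 → 3
read 'r': 3 → 5
read 'q': 5 → 2
End state 2 is accepting.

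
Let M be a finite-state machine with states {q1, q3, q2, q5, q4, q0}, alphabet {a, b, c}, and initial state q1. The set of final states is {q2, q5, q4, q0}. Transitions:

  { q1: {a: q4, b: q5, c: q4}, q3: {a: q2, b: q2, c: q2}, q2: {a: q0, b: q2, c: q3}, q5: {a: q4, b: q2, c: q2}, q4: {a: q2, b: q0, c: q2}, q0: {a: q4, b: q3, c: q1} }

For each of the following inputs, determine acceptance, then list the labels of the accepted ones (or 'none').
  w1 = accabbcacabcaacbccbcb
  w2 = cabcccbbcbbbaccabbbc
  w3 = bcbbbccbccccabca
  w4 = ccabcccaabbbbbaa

w1: Trace: q1 -a-> q4 -c-> q2 -c-> q3 -a-> q2 -b-> q2 -b-> q2 -c-> q3 -a-> q2 -c-> q3 -a-> q2 -b-> q2 -c-> q3 -a-> q2 -a-> q0 -c-> q1 -b-> q5 -c-> q2 -c-> q3 -b-> q2 -c-> q3 -b-> q2  → end q2, accepted
w2: Trace: q1 -c-> q4 -a-> q2 -b-> q2 -c-> q3 -c-> q2 -c-> q3 -b-> q2 -b-> q2 -c-> q3 -b-> q2 -b-> q2 -b-> q2 -a-> q0 -c-> q1 -c-> q4 -a-> q2 -b-> q2 -b-> q2 -b-> q2 -c-> q3  → end q3, rejected
w3: Trace: q1 -b-> q5 -c-> q2 -b-> q2 -b-> q2 -b-> q2 -c-> q3 -c-> q2 -b-> q2 -c-> q3 -c-> q2 -c-> q3 -c-> q2 -a-> q0 -b-> q3 -c-> q2 -a-> q0  → end q0, accepted
w4: Trace: q1 -c-> q4 -c-> q2 -a-> q0 -b-> q3 -c-> q2 -c-> q3 -c-> q2 -a-> q0 -a-> q4 -b-> q0 -b-> q3 -b-> q2 -b-> q2 -b-> q2 -a-> q0 -a-> q4  → end q4, accepted

w1, w3, w4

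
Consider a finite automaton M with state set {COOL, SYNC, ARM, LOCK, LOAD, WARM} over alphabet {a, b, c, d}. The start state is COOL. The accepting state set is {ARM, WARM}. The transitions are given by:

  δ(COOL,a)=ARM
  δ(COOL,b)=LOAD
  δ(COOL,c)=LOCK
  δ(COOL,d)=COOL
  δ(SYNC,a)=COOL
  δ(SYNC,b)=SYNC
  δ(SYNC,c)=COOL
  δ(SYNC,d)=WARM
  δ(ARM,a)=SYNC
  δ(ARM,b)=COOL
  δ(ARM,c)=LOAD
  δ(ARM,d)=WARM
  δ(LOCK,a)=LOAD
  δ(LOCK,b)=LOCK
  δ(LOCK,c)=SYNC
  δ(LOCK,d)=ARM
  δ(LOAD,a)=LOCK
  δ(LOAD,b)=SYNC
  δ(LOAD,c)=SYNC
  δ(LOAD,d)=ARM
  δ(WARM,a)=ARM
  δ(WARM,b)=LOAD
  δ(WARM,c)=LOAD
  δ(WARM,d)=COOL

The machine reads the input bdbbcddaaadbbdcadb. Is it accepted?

No

COOL → LOAD → ARM → COOL → LOAD → SYNC → WARM → COOL → ARM → SYNC → COOL → COOL → LOAD → SYNC → WARM → LOAD → LOCK → ARM → COOL
End state COOL is not accepting.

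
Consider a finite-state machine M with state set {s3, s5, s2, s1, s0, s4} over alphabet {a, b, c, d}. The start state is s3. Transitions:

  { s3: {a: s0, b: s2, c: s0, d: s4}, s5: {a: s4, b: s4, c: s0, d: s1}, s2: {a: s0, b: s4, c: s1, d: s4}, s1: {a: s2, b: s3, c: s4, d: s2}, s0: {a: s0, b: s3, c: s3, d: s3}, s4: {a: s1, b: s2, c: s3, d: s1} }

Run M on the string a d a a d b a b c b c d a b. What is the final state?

start at s3
read 'a': s3 → s0
read 'd': s0 → s3
read 'a': s3 → s0
read 'a': s0 → s0
read 'd': s0 → s3
read 'b': s3 → s2
read 'a': s2 → s0
read 'b': s0 → s3
read 'c': s3 → s0
read 'b': s0 → s3
read 'c': s3 → s0
read 'd': s0 → s3
read 'a': s3 → s0
read 'b': s0 → s3

s3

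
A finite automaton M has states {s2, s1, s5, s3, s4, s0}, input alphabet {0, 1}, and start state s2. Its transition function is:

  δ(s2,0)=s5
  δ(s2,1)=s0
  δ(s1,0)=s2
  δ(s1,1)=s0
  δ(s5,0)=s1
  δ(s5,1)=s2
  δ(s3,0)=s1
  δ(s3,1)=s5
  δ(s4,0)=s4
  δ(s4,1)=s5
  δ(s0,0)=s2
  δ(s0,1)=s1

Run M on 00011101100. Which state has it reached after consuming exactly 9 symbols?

s1

s2 → s5 → s1 → s2 → s0 → s1 → s0 → s2 → s0 → s1
After 9 symbols: s1.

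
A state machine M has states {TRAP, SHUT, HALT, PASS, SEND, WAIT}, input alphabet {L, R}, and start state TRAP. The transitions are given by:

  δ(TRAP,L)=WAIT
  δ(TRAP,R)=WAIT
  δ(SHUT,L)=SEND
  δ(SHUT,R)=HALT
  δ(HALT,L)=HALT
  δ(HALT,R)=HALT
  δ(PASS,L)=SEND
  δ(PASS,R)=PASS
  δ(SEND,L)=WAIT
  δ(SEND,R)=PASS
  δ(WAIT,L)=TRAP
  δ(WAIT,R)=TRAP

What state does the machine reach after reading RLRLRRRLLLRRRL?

Trace: TRAP -R-> WAIT -L-> TRAP -R-> WAIT -L-> TRAP -R-> WAIT -R-> TRAP -R-> WAIT -L-> TRAP -L-> WAIT -L-> TRAP -R-> WAIT -R-> TRAP -R-> WAIT -L-> TRAP

TRAP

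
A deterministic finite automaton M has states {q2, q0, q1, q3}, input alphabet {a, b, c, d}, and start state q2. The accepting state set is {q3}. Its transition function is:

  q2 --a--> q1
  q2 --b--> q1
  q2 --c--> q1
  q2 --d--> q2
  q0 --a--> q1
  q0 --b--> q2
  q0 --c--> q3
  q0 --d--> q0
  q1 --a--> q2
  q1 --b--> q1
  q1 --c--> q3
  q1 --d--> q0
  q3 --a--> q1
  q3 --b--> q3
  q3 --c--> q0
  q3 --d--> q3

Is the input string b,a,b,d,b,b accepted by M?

No

q2 → q1 → q2 → q1 → q0 → q2 → q1
End state q1 is not accepting.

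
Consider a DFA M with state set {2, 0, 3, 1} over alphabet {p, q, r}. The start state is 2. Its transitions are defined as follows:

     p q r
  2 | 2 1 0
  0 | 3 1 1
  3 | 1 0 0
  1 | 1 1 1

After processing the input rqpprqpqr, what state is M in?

Trace: 2 -r-> 0 -q-> 1 -p-> 1 -p-> 1 -r-> 1 -q-> 1 -p-> 1 -q-> 1 -r-> 1

1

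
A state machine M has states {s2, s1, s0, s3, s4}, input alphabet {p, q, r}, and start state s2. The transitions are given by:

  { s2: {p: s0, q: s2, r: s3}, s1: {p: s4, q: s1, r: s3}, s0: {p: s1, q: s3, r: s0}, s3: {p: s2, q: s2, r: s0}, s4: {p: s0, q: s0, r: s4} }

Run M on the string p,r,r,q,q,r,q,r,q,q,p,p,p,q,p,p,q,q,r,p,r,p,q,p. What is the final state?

Trace: s2 -p-> s0 -r-> s0 -r-> s0 -q-> s3 -q-> s2 -r-> s3 -q-> s2 -r-> s3 -q-> s2 -q-> s2 -p-> s0 -p-> s1 -p-> s4 -q-> s0 -p-> s1 -p-> s4 -q-> s0 -q-> s3 -r-> s0 -p-> s1 -r-> s3 -p-> s2 -q-> s2 -p-> s0

s0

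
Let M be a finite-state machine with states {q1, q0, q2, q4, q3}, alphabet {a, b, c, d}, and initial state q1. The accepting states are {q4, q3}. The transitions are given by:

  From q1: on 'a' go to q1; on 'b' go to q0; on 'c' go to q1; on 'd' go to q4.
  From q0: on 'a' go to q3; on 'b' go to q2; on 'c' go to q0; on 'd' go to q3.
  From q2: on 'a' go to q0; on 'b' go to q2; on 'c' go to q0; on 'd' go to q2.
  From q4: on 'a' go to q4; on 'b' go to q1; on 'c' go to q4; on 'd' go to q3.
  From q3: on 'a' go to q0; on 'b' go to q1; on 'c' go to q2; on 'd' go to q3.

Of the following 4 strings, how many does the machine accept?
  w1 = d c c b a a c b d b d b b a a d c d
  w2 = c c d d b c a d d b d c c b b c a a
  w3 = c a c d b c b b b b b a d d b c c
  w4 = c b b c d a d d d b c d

w1: Trace: q1 -d-> q4 -c-> q4 -c-> q4 -b-> q1 -a-> q1 -a-> q1 -c-> q1 -b-> q0 -d-> q3 -b-> q1 -d-> q4 -b-> q1 -b-> q0 -a-> q3 -a-> q0 -d-> q3 -c-> q2 -d-> q2  → end q2, rejected
w2: Trace: q1 -c-> q1 -c-> q1 -d-> q4 -d-> q3 -b-> q1 -c-> q1 -a-> q1 -d-> q4 -d-> q3 -b-> q1 -d-> q4 -c-> q4 -c-> q4 -b-> q1 -b-> q0 -c-> q0 -a-> q3 -a-> q0  → end q0, rejected
w3: Trace: q1 -c-> q1 -a-> q1 -c-> q1 -d-> q4 -b-> q1 -c-> q1 -b-> q0 -b-> q2 -b-> q2 -b-> q2 -b-> q2 -a-> q0 -d-> q3 -d-> q3 -b-> q1 -c-> q1 -c-> q1  → end q1, rejected
w4: Trace: q1 -c-> q1 -b-> q0 -b-> q2 -c-> q0 -d-> q3 -a-> q0 -d-> q3 -d-> q3 -d-> q3 -b-> q1 -c-> q1 -d-> q4  → end q4, accepted

1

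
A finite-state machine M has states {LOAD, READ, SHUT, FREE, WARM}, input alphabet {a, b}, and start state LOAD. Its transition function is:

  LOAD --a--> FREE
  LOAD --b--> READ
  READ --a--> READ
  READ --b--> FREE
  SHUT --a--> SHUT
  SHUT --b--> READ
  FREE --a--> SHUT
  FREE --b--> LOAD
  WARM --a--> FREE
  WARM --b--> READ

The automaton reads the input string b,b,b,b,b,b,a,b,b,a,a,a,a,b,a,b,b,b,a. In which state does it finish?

FREE

Trace: LOAD -b-> READ -b-> FREE -b-> LOAD -b-> READ -b-> FREE -b-> LOAD -a-> FREE -b-> LOAD -b-> READ -a-> READ -a-> READ -a-> READ -a-> READ -b-> FREE -a-> SHUT -b-> READ -b-> FREE -b-> LOAD -a-> FREE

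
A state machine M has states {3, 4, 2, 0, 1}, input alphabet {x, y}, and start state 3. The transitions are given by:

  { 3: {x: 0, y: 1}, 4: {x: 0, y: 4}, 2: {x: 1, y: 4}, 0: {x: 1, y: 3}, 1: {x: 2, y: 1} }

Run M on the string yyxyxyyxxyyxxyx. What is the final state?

2

3 → 1 → 1 → 2 → 4 → 0 → 3 → 1 → 2 → 1 → 1 → 1 → 2 → 1 → 1 → 2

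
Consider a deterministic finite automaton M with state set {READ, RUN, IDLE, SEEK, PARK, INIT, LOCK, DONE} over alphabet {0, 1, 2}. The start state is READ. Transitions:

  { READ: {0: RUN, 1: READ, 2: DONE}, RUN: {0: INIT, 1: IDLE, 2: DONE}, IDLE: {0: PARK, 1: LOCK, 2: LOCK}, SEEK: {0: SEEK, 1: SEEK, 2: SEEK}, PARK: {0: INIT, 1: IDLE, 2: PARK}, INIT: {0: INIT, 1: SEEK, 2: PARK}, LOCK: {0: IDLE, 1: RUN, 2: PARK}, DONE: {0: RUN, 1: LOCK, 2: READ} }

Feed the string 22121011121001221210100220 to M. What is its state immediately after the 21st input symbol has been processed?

READ → DONE → READ → READ → DONE → LOCK → IDLE → LOCK → RUN → IDLE → LOCK → RUN → INIT → INIT → SEEK → SEEK → SEEK → SEEK → SEEK → SEEK → SEEK → SEEK
After 21 symbols: SEEK.

SEEK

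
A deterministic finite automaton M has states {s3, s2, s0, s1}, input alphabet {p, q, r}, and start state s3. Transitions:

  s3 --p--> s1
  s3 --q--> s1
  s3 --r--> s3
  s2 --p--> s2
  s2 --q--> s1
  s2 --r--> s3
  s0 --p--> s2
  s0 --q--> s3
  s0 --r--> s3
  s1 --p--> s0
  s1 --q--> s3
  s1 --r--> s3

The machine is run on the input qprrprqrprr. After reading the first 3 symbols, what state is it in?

Trace: s3 -q-> s1 -p-> s0 -r-> s3
After 3 symbols: s3.

s3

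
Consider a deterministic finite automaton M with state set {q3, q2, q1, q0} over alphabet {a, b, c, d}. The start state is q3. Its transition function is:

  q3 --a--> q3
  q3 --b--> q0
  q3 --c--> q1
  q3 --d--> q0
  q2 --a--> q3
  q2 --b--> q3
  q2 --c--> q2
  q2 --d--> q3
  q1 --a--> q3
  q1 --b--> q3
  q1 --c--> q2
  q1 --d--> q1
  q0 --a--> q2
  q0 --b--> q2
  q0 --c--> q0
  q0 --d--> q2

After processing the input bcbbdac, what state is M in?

start at q3
read 'b': q3 → q0
read 'c': q0 → q0
read 'b': q0 → q2
read 'b': q2 → q3
read 'd': q3 → q0
read 'a': q0 → q2
read 'c': q2 → q2

q2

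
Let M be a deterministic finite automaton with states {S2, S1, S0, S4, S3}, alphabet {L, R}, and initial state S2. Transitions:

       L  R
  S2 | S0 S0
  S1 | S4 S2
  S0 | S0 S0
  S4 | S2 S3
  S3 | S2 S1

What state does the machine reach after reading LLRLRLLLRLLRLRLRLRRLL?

Trace: S2 -L-> S0 -L-> S0 -R-> S0 -L-> S0 -R-> S0 -L-> S0 -L-> S0 -L-> S0 -R-> S0 -L-> S0 -L-> S0 -R-> S0 -L-> S0 -R-> S0 -L-> S0 -R-> S0 -L-> S0 -R-> S0 -R-> S0 -L-> S0 -L-> S0

S0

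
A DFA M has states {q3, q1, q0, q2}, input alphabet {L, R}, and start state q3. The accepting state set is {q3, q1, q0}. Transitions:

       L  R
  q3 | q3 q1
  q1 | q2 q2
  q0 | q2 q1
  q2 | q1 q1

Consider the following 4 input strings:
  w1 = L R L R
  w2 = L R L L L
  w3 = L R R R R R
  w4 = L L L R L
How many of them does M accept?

2

w1: q3 → q3 → q1 → q2 → q1  → end q1, accepted
w2: q3 → q3 → q1 → q2 → q1 → q2  → end q2, rejected
w3: q3 → q3 → q1 → q2 → q1 → q2 → q1  → end q1, accepted
w4: q3 → q3 → q3 → q3 → q1 → q2  → end q2, rejected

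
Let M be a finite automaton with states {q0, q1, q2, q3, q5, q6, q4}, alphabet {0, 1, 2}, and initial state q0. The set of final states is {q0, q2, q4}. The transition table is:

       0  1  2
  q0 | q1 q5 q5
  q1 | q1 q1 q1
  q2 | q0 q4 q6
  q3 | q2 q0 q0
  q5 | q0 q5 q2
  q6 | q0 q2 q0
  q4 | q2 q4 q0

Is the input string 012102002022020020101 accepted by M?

No

Trace: q0 -0-> q1 -1-> q1 -2-> q1 -1-> q1 -0-> q1 -2-> q1 -0-> q1 -0-> q1 -2-> q1 -0-> q1 -2-> q1 -2-> q1 -0-> q1 -2-> q1 -0-> q1 -0-> q1 -2-> q1 -0-> q1 -1-> q1 -0-> q1 -1-> q1
End state q1 is not accepting.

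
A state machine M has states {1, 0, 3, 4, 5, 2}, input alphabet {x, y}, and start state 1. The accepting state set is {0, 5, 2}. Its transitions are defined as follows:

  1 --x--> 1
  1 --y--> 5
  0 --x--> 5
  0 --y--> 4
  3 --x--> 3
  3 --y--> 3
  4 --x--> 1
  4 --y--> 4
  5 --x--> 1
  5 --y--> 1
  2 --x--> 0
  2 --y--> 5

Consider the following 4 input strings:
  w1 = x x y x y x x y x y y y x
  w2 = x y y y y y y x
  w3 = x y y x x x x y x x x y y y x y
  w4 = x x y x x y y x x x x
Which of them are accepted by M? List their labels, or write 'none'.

w1: 1 → 1 → 1 → 5 → 1 → 5 → 1 → 1 → 5 → 1 → 5 → 1 → 5 → 1  → end 1, rejected
w2: 1 → 1 → 5 → 1 → 5 → 1 → 5 → 1 → 1  → end 1, rejected
w3: 1 → 1 → 5 → 1 → 1 → 1 → 1 → 1 → 5 → 1 → 1 → 1 → 5 → 1 → 5 → 1 → 5  → end 5, accepted
w4: 1 → 1 → 1 → 5 → 1 → 1 → 5 → 1 → 1 → 1 → 1 → 1  → end 1, rejected

w3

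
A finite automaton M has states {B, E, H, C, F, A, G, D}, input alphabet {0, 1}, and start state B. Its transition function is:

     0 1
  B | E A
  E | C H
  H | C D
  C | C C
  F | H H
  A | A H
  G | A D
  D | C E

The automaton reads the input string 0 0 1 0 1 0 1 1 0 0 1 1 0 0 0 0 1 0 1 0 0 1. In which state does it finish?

start at B
read '0': B → E
read '0': E → C
read '1': C → C
read '0': C → C
read '1': C → C
read '0': C → C
read '1': C → C
read '1': C → C
read '0': C → C
read '0': C → C
read '1': C → C
read '1': C → C
read '0': C → C
read '0': C → C
read '0': C → C
read '0': C → C
read '1': C → C
read '0': C → C
read '1': C → C
read '0': C → C
read '0': C → C
read '1': C → C

C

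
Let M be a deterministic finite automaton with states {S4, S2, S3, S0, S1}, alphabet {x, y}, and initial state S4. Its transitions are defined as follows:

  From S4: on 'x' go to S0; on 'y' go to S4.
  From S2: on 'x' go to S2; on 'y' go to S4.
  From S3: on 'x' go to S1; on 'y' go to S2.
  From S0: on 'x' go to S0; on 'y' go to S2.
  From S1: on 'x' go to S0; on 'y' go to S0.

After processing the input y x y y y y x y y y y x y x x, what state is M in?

S4 → S4 → S0 → S2 → S4 → S4 → S4 → S0 → S2 → S4 → S4 → S4 → S0 → S2 → S2 → S2

S2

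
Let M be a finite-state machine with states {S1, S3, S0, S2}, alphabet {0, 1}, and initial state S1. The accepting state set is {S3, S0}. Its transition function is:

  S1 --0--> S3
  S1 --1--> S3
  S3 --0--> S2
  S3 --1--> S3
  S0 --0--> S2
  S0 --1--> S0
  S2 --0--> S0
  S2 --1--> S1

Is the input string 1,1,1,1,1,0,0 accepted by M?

S1 → S3 → S3 → S3 → S3 → S3 → S2 → S0
End state S0 is accepting.

Yes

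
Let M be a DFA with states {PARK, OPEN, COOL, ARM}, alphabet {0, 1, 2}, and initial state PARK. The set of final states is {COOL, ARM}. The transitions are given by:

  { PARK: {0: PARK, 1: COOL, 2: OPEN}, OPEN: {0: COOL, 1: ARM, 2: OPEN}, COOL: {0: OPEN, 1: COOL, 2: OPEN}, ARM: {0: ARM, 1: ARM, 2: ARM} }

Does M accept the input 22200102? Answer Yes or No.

PARK → OPEN → OPEN → OPEN → COOL → OPEN → ARM → ARM → ARM
End state ARM is accepting.

Yes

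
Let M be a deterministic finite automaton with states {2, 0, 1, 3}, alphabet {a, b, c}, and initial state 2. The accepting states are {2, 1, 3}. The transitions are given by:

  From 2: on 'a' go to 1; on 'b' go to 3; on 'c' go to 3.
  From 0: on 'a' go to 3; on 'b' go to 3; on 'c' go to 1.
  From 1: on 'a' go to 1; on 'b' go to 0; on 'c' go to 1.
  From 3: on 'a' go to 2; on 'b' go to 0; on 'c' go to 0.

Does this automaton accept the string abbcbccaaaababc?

Trace: 2 -a-> 1 -b-> 0 -b-> 3 -c-> 0 -b-> 3 -c-> 0 -c-> 1 -a-> 1 -a-> 1 -a-> 1 -a-> 1 -b-> 0 -a-> 3 -b-> 0 -c-> 1
End state 1 is accepting.

Yes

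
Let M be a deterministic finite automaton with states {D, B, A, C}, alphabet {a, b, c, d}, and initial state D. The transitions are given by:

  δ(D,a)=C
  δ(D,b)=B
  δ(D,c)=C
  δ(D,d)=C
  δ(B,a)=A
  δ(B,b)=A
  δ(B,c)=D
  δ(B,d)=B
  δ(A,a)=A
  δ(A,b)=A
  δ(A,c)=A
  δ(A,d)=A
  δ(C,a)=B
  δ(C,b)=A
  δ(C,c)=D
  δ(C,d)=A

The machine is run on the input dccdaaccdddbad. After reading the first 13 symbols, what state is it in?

Trace: D -d-> C -c-> D -c-> C -d-> A -a-> A -a-> A -c-> A -c-> A -d-> A -d-> A -d-> A -b-> A -a-> A
After 13 symbols: A.

A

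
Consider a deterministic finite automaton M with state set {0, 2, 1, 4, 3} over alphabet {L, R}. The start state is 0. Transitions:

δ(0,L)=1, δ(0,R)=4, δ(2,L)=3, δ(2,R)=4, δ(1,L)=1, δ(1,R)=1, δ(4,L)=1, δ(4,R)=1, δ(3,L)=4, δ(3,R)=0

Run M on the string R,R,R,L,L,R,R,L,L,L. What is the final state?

1

Trace: 0 -R-> 4 -R-> 1 -R-> 1 -L-> 1 -L-> 1 -R-> 1 -R-> 1 -L-> 1 -L-> 1 -L-> 1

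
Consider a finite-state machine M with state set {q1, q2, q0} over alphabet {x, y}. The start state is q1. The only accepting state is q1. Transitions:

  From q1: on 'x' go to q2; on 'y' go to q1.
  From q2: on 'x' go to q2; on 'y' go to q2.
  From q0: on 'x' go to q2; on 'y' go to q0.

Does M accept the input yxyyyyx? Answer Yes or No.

No

q1 → q1 → q2 → q2 → q2 → q2 → q2 → q2
End state q2 is not accepting.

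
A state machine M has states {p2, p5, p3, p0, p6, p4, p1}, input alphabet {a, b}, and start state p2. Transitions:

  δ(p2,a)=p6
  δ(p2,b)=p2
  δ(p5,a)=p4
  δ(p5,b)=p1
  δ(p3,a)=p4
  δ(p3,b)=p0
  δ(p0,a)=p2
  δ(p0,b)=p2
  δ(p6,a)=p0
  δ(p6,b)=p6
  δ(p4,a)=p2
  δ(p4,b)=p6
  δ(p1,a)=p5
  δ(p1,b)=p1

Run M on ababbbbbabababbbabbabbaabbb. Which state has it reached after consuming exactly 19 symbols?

p2

p2 → p6 → p6 → p0 → p2 → p2 → p2 → p2 → p2 → p6 → p6 → p0 → p2 → p6 → p6 → p6 → p6 → p0 → p2 → p2
After 19 symbols: p2.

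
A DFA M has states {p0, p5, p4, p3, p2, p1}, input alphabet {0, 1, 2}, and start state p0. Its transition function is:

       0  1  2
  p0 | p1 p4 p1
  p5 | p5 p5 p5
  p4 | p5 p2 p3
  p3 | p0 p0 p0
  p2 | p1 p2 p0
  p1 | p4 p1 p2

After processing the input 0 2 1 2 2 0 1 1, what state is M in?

p2

Trace: p0 -0-> p1 -2-> p2 -1-> p2 -2-> p0 -2-> p1 -0-> p4 -1-> p2 -1-> p2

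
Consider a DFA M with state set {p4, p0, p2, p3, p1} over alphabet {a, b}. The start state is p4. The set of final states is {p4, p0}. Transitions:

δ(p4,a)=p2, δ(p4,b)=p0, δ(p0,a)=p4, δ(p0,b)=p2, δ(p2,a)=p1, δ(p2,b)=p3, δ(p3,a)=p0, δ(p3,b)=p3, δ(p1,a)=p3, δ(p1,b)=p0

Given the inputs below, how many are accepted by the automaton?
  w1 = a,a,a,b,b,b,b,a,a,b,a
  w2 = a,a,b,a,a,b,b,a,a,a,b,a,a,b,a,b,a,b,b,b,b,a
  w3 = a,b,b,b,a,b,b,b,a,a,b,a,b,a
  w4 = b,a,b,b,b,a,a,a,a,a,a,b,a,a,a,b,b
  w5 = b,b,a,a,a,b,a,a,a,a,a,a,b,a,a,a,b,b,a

3

w1: Trace: p4 -a-> p2 -a-> p1 -a-> p3 -b-> p3 -b-> p3 -b-> p3 -b-> p3 -a-> p0 -a-> p4 -b-> p0 -a-> p4  → end p4, accepted
w2: Trace: p4 -a-> p2 -a-> p1 -b-> p0 -a-> p4 -a-> p2 -b-> p3 -b-> p3 -a-> p0 -a-> p4 -a-> p2 -b-> p3 -a-> p0 -a-> p4 -b-> p0 -a-> p4 -b-> p0 -a-> p4 -b-> p0 -b-> p2 -b-> p3 -b-> p3 -a-> p0  → end p0, accepted
w3: Trace: p4 -a-> p2 -b-> p3 -b-> p3 -b-> p3 -a-> p0 -b-> p2 -b-> p3 -b-> p3 -a-> p0 -a-> p4 -b-> p0 -a-> p4 -b-> p0 -a-> p4  → end p4, accepted
w4: Trace: p4 -b-> p0 -a-> p4 -b-> p0 -b-> p2 -b-> p3 -a-> p0 -a-> p4 -a-> p2 -a-> p1 -a-> p3 -a-> p0 -b-> p2 -a-> p1 -a-> p3 -a-> p0 -b-> p2 -b-> p3  → end p3, rejected
w5: Trace: p4 -b-> p0 -b-> p2 -a-> p1 -a-> p3 -a-> p0 -b-> p2 -a-> p1 -a-> p3 -a-> p0 -a-> p4 -a-> p2 -a-> p1 -b-> p0 -a-> p4 -a-> p2 -a-> p1 -b-> p0 -b-> p2 -a-> p1  → end p1, rejected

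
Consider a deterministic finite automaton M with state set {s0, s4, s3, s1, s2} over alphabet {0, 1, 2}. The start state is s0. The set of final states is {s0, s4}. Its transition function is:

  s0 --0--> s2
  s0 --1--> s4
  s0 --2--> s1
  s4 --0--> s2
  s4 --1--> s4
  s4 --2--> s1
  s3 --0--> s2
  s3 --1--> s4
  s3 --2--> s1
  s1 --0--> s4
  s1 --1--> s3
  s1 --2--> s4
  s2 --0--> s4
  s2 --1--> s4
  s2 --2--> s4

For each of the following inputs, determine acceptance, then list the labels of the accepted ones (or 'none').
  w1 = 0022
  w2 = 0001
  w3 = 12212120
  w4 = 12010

w1, w2, w3

w1: s0 → s2 → s4 → s1 → s4  → end s4, accepted
w2: s0 → s2 → s4 → s2 → s4  → end s4, accepted
w3: s0 → s4 → s1 → s4 → s4 → s1 → s3 → s1 → s4  → end s4, accepted
w4: s0 → s4 → s1 → s4 → s4 → s2  → end s2, rejected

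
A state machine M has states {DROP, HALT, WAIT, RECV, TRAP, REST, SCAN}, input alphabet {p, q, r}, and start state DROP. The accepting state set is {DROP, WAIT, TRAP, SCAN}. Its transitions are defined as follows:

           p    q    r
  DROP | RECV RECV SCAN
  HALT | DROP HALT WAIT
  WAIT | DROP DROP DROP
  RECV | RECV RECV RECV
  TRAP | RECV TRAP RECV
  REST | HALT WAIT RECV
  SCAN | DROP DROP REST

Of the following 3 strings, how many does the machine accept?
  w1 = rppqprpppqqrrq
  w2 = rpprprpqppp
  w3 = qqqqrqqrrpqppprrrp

w1:
  start at DROP
  read 'r': DROP → SCAN
  read 'p': SCAN → DROP
  read 'p': DROP → RECV
  read 'q': RECV → RECV
  read 'p': RECV → RECV
  read 'r': RECV → RECV
  read 'p': RECV → RECV
  read 'p': RECV → RECV
  read 'p': RECV → RECV
  read 'q': RECV → RECV
  read 'q': RECV → RECV
  read 'r': RECV → RECV
  read 'r': RECV → RECV
  read 'q': RECV → RECV
  end RECV, rejected
w2:
  start at DROP
  read 'r': DROP → SCAN
  read 'p': SCAN → DROP
  read 'p': DROP → RECV
  read 'r': RECV → RECV
  read 'p': RECV → RECV
  read 'r': RECV → RECV
  read 'p': RECV → RECV
  read 'q': RECV → RECV
  read 'p': RECV → RECV
  read 'p': RECV → RECV
  read 'p': RECV → RECV
  end RECV, rejected
w3:
  start at DROP
  read 'q': DROP → RECV
  read 'q': RECV → RECV
  read 'q': RECV → RECV
  read 'q': RECV → RECV
  read 'r': RECV → RECV
  read 'q': RECV → RECV
  read 'q': RECV → RECV
  read 'r': RECV → RECV
  read 'r': RECV → RECV
  read 'p': RECV → RECV
  read 'q': RECV → RECV
  read 'p': RECV → RECV
  read 'p': RECV → RECV
  read 'p': RECV → RECV
  read 'r': RECV → RECV
  read 'r': RECV → RECV
  read 'r': RECV → RECV
  read 'p': RECV → RECV
  end RECV, rejected

0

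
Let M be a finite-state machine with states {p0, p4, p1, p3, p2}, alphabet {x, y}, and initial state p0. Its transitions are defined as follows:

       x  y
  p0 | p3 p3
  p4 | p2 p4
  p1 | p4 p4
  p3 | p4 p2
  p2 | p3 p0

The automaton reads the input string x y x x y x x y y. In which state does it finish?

p0

Trace: p0 -x-> p3 -y-> p2 -x-> p3 -x-> p4 -y-> p4 -x-> p2 -x-> p3 -y-> p2 -y-> p0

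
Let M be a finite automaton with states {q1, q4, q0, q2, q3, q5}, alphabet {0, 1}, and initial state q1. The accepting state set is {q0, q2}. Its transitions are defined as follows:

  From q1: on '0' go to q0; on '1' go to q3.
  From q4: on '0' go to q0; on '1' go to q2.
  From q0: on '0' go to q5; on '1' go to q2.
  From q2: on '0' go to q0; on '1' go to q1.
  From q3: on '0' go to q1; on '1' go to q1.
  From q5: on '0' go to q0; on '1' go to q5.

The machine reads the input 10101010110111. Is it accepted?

No

Trace: q1 -1-> q3 -0-> q1 -1-> q3 -0-> q1 -1-> q3 -0-> q1 -1-> q3 -0-> q1 -1-> q3 -1-> q1 -0-> q0 -1-> q2 -1-> q1 -1-> q3
End state q3 is not accepting.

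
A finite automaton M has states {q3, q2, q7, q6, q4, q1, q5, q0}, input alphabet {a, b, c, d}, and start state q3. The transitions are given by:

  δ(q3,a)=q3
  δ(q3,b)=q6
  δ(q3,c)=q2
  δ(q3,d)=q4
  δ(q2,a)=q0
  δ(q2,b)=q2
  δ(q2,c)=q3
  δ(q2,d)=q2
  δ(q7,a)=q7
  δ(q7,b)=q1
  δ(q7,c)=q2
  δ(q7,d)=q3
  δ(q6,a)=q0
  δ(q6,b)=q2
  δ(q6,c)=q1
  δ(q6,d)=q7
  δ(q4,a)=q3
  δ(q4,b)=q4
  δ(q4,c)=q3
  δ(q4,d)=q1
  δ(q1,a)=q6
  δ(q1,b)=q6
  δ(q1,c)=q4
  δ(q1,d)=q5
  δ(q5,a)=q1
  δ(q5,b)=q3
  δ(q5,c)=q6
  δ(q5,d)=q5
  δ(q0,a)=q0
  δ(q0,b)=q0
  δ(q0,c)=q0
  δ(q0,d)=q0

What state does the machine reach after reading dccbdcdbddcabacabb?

start at q3
read 'd': q3 → q4
read 'c': q4 → q3
read 'c': q3 → q2
read 'b': q2 → q2
read 'd': q2 → q2
read 'c': q2 → q3
read 'd': q3 → q4
read 'b': q4 → q4
read 'd': q4 → q1
read 'd': q1 → q5
read 'c': q5 → q6
read 'a': q6 → q0
read 'b': q0 → q0
read 'a': q0 → q0
read 'c': q0 → q0
read 'a': q0 → q0
read 'b': q0 → q0
read 'b': q0 → q0

q0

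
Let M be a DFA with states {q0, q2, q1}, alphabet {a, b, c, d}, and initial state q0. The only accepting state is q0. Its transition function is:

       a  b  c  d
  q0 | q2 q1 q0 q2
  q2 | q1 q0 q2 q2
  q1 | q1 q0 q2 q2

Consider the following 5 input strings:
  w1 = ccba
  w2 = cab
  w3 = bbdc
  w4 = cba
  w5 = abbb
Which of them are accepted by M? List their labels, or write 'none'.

w1: Trace: q0 -c-> q0 -c-> q0 -b-> q1 -a-> q1  → end q1, rejected
w2: Trace: q0 -c-> q0 -a-> q2 -b-> q0  → end q0, accepted
w3: Trace: q0 -b-> q1 -b-> q0 -d-> q2 -c-> q2  → end q2, rejected
w4: Trace: q0 -c-> q0 -b-> q1 -a-> q1  → end q1, rejected
w5: Trace: q0 -a-> q2 -b-> q0 -b-> q1 -b-> q0  → end q0, accepted

w2, w5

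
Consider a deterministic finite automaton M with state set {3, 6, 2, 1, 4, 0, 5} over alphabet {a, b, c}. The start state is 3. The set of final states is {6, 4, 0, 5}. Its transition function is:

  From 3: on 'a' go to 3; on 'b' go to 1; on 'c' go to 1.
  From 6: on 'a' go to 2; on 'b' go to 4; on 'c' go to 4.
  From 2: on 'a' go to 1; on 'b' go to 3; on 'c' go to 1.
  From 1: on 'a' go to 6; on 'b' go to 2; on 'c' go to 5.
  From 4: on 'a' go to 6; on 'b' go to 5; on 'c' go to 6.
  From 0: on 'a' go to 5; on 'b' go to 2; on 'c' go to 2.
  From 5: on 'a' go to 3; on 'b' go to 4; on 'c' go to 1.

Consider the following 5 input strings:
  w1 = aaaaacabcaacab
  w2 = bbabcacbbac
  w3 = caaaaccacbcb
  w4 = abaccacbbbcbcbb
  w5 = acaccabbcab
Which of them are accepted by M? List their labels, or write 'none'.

w1: 3 → 3 → 3 → 3 → 3 → 3 → 1 → 6 → 4 → 6 → 2 → 1 → 5 → 3 → 1  → end 1, rejected
w2: 3 → 1 → 2 → 1 → 2 → 1 → 6 → 4 → 5 → 4 → 6 → 4  → end 4, accepted
w3: 3 → 1 → 6 → 2 → 1 → 6 → 4 → 6 → 2 → 1 → 2 → 1 → 2  → end 2, rejected
w4: 3 → 3 → 1 → 6 → 4 → 6 → 2 → 1 → 2 → 3 → 1 → 5 → 4 → 6 → 4 → 5  → end 5, accepted
w5: 3 → 3 → 1 → 6 → 4 → 6 → 2 → 3 → 1 → 5 → 3 → 1  → end 1, rejected

w2, w4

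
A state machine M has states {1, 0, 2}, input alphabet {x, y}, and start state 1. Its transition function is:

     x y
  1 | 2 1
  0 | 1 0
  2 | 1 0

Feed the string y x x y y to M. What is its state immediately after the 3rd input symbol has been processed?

1

1 → 1 → 2 → 1
After 3 symbols: 1.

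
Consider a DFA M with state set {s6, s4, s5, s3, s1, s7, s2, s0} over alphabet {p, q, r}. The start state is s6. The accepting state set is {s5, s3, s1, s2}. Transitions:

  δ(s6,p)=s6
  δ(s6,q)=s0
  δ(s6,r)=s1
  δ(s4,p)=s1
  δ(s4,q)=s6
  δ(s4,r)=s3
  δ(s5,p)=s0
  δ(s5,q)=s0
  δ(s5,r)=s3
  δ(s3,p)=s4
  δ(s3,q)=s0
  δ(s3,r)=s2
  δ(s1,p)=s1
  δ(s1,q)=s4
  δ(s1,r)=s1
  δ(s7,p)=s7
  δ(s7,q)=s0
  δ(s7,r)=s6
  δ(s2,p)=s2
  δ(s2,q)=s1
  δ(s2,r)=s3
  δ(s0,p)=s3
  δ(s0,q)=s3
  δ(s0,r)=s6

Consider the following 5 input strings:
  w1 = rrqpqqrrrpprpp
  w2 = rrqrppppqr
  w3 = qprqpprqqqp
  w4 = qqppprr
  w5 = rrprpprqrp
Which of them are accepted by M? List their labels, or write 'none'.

w1: s6 → s1 → s1 → s4 → s1 → s4 → s6 → s1 → s1 → s1 → s1 → s1 → s1 → s1 → s1  → end s1, accepted
w2: s6 → s1 → s1 → s4 → s3 → s4 → s1 → s1 → s1 → s4 → s3  → end s3, accepted
w3: s6 → s0 → s3 → s2 → s1 → s1 → s1 → s1 → s4 → s6 → s0 → s3  → end s3, accepted
w4: s6 → s0 → s3 → s4 → s1 → s1 → s1 → s1  → end s1, accepted
w5: s6 → s1 → s1 → s1 → s1 → s1 → s1 → s1 → s4 → s3 → s4  → end s4, rejected

w1, w2, w3, w4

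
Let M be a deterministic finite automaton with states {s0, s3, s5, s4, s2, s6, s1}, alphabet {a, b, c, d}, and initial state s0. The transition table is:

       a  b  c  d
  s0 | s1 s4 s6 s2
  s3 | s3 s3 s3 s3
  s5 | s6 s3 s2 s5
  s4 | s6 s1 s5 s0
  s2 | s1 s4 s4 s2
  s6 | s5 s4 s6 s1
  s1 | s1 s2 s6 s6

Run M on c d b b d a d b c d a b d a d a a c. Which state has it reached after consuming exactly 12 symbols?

s4

start at s0
read 'c': s0 → s6
read 'd': s6 → s1
read 'b': s1 → s2
read 'b': s2 → s4
read 'd': s4 → s0
read 'a': s0 → s1
read 'd': s1 → s6
read 'b': s6 → s4
read 'c': s4 → s5
read 'd': s5 → s5
read 'a': s5 → s6
read 'b': s6 → s4
After 12 symbols: s4.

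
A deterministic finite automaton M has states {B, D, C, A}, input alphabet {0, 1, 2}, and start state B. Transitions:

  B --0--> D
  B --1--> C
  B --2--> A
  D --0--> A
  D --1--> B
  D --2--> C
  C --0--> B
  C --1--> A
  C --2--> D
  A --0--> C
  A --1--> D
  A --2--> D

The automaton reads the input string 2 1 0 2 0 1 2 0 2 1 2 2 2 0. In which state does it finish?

Trace: B -2-> A -1-> D -0-> A -2-> D -0-> A -1-> D -2-> C -0-> B -2-> A -1-> D -2-> C -2-> D -2-> C -0-> B

B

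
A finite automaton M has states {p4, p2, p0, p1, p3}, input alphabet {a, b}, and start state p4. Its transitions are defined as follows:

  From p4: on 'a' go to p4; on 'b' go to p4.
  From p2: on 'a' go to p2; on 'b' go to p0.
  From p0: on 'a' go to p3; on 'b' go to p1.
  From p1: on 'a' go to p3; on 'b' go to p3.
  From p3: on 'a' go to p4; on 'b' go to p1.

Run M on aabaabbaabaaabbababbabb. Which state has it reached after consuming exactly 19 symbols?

p4

p4 → p4 → p4 → p4 → p4 → p4 → p4 → p4 → p4 → p4 → p4 → p4 → p4 → p4 → p4 → p4 → p4 → p4 → p4 → p4
After 19 symbols: p4.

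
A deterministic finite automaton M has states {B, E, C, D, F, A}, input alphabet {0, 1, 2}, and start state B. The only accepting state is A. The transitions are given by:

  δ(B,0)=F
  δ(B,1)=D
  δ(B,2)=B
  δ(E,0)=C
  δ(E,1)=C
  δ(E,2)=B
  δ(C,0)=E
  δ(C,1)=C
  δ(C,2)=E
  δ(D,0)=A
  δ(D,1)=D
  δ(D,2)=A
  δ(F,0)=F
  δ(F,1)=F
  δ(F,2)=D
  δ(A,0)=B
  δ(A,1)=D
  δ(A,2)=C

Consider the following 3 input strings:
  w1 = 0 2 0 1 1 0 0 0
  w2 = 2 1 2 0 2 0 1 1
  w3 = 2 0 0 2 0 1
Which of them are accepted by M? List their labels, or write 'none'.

none

w1: B → F → D → A → D → D → A → B → F  → end F, rejected
w2: B → B → D → A → B → B → F → F → F  → end F, rejected
w3: B → B → F → F → D → A → D  → end D, rejected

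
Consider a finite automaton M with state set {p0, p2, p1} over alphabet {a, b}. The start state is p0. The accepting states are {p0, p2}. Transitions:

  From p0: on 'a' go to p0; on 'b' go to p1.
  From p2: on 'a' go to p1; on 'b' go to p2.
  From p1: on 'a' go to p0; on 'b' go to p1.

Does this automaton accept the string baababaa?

p0 → p1 → p0 → p0 → p1 → p0 → p1 → p0 → p0
End state p0 is accepting.

Yes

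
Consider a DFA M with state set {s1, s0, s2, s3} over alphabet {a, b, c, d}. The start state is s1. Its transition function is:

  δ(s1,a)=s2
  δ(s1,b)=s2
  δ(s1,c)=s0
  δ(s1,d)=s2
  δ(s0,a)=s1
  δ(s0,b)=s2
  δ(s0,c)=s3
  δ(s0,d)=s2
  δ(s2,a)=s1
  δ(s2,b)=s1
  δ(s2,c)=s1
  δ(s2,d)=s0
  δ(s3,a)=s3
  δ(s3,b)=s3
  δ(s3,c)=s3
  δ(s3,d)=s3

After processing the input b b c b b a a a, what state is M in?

s2

s1 → s2 → s1 → s0 → s2 → s1 → s2 → s1 → s2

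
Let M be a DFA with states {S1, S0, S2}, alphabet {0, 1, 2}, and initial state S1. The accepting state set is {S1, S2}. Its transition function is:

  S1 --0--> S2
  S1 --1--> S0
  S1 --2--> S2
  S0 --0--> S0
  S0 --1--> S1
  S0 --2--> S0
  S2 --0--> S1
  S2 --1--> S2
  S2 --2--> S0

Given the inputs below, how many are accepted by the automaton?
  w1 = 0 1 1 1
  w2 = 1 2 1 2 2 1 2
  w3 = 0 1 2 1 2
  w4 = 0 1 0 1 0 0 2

3

w1:
  start at S1
  read '0': S1 → S2
  read '1': S2 → S2
  read '1': S2 → S2
  read '1': S2 → S2
  end S2, accepted
w2:
  start at S1
  read '1': S1 → S0
  read '2': S0 → S0
  read '1': S0 → S1
  read '2': S1 → S2
  read '2': S2 → S0
  read '1': S0 → S1
  read '2': S1 → S2
  end S2, accepted
w3:
  start at S1
  read '0': S1 → S2
  read '1': S2 → S2
  read '2': S2 → S0
  read '1': S0 → S1
  read '2': S1 → S2
  end S2, accepted
w4:
  start at S1
  read '0': S1 → S2
  read '1': S2 → S2
  read '0': S2 → S1
  read '1': S1 → S0
  read '0': S0 → S0
  read '0': S0 → S0
  read '2': S0 → S0
  end S0, rejected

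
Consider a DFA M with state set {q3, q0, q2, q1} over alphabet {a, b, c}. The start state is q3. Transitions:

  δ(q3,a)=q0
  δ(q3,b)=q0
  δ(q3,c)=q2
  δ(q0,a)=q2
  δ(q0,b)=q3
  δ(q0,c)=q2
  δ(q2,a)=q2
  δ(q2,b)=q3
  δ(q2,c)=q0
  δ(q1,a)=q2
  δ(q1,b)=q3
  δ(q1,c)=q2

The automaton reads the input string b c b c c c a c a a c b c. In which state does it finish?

q3 → q0 → q2 → q3 → q2 → q0 → q2 → q2 → q0 → q2 → q2 → q0 → q3 → q2

q2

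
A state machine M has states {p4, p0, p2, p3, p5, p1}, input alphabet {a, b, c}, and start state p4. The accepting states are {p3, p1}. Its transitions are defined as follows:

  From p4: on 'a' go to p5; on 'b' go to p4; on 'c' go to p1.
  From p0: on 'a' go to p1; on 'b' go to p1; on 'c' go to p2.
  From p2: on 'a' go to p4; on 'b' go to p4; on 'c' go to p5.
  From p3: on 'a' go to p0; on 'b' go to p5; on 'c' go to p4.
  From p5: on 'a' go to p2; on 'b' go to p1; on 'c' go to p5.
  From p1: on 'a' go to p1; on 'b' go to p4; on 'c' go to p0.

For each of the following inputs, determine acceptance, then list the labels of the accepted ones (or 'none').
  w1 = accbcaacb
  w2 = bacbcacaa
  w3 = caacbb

w1: p4 → p5 → p5 → p5 → p1 → p0 → p1 → p1 → p0 → p1  → end p1, accepted
w2: p4 → p4 → p5 → p5 → p1 → p0 → p1 → p0 → p1 → p1  → end p1, accepted
w3: p4 → p1 → p1 → p1 → p0 → p1 → p4  → end p4, rejected

w1, w2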